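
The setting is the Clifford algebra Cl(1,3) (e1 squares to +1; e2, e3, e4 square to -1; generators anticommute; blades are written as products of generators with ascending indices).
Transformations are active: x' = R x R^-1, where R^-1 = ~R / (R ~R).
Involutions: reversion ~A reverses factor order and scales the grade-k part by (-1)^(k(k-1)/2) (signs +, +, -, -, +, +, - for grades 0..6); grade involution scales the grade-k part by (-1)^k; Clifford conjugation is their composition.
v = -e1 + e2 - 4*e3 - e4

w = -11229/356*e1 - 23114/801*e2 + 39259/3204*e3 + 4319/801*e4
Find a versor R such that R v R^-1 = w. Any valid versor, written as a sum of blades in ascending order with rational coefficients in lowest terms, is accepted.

Construction: equal norms (both -17) license R = v + w = -11585/356*e1 - 22313/801*e2 + 26443/3204*e3 + 3518/801*e4 — nothing changes along that direction, while (v - w)/2 changes sign, so v maps onto w.
Answer: -11585/356*e1 - 22313/801*e2 + 26443/3204*e3 + 3518/801*e4


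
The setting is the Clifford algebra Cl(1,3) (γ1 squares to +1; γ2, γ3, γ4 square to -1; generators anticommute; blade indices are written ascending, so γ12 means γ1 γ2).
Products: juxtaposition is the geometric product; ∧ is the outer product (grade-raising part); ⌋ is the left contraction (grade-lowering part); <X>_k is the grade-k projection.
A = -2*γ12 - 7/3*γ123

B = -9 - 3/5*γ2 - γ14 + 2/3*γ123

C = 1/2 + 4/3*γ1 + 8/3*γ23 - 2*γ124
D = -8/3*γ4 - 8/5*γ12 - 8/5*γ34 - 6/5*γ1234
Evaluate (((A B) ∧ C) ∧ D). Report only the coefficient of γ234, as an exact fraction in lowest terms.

step 1: 14/9 - 6/5*γ1 - 4/3*γ3 + 18*γ12 + 7/5*γ13 - 2*γ24 + 21*γ123 + 7/3*γ234
step 2: 7/9 + 199/135*γ1 - 2/3*γ3 + 9*γ12 + 223/90*γ13 + 112/27*γ23 - γ24 + 73/10*γ123 - 52/9*γ124 + 7/6*γ234 - 4/9*γ1234
step 3: -56/27*γ4 - 56/45*γ12 - 1592/405*γ14 + 8/15*γ34 + 16/15*γ123 - 24*γ124 - 6052/675*γ134 - 896/81*γ234 - 174/5*γ1234
Answer: -896/81


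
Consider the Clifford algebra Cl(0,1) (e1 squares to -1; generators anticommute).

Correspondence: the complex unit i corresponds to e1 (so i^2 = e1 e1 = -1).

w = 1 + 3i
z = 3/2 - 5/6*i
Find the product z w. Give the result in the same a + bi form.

In blades: z = 3/2 - 5/6*e1, w = 1 + 3*e1.
Distribute z over w term by term (generator squares from the signature, products reordered to ascending indices): (3/2)*w = 3/2 + 9/2*e1; (-5/6*e1)*w = 5/2 - 5/6*e1.
Sum: 4 + 11/3*e1; translating back through the correspondence:
Answer: 4 + 11/3*i


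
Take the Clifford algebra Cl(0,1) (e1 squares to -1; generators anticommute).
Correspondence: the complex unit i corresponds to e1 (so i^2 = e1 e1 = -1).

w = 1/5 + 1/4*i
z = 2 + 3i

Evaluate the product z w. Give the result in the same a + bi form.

In blades: z = 2 + 3*e1, w = 1/5 + 1/4*e1.
Distribute z over w term by term (generator squares from the signature, products reordered to ascending indices): (2)*w = 2/5 + 1/2*e1; (3*e1)*w = -3/4 + 3/5*e1.
Sum: -7/20 + 11/10*e1; translating back through the correspondence:
Answer: -7/20 + 11/10*i


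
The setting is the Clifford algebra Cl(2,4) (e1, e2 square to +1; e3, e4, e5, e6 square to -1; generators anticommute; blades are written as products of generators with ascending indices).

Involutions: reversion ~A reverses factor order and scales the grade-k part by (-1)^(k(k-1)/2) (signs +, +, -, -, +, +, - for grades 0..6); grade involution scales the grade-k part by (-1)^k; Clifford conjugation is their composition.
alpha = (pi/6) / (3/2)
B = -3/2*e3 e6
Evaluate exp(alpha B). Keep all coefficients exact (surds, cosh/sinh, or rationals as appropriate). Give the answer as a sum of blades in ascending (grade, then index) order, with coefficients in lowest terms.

B^2 = (-3/2)^2*(e3 e6)^2 = 9/4*(-1) = -9/4 (a basis 2-blade squares to minus the product of its generators' squares).
B^2 = -9/4 — the series telescopes trigonometrically here: l = 3/2, alpha*l = pi/6, so exp(alpha B) = cos(pi/6) + (sin(pi/6)/(3/2))*B = sqrt(3)/2 + (1/3)*B.
Answer: sqrt(3)/2 - 1/2*e3 e6


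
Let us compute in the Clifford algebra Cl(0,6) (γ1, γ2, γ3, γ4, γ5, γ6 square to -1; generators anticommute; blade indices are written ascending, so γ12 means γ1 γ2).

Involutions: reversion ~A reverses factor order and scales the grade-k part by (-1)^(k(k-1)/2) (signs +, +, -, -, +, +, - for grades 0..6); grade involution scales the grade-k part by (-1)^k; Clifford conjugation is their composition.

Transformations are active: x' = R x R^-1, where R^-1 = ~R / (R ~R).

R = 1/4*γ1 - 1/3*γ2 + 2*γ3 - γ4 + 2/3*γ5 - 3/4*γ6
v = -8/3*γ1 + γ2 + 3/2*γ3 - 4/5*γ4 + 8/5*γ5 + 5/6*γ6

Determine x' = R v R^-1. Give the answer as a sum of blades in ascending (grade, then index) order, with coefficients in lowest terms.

~R = 1/4*γ1 - 1/3*γ2 + 2*γ3 - γ4 + 2/3*γ5 - 3/4*γ6, and R ~R = -445/72, so R^-1 = ~R / (-445/72).
R v = -389/120 - 23/36*γ12 + 137/24*γ13 - 43/15*γ14 + 98/45*γ15 - 43/24*γ16 - 5/2*γ23 + 19/15*γ24 - 6/5*γ25 + 17/36*γ26 - 1/10*γ34 + 11/5*γ35 + 67/24*γ36 - 16/15*γ45 - 43/30*γ46 + 79/45*γ56
Answer: 39101/13350*γ1 - 3003/2225*γ2 + 2661/4450*γ3 - 554/2225*γ4 - 2004/2225*γ5 - 10814/6675*γ6


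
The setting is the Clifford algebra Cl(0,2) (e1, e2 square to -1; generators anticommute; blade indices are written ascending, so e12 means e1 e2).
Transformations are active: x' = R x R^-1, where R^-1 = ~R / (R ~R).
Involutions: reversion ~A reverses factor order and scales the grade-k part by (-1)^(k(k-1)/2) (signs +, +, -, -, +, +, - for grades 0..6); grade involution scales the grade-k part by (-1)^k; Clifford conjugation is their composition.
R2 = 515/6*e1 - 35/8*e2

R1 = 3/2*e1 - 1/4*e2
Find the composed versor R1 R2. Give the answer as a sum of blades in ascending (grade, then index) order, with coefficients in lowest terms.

Distribute over the terms of R1 (each basis-blade product reordered to ascending indices, repeated generators contracted through their squares):
(3/2*e1) R2 = -515/4 - 105/16*e12
(-1/4*e2) R2 = -35/32 + 515/24*e12
Summing the partial products and collecting blades:
Answer: -4155/32 + 715/48*e12


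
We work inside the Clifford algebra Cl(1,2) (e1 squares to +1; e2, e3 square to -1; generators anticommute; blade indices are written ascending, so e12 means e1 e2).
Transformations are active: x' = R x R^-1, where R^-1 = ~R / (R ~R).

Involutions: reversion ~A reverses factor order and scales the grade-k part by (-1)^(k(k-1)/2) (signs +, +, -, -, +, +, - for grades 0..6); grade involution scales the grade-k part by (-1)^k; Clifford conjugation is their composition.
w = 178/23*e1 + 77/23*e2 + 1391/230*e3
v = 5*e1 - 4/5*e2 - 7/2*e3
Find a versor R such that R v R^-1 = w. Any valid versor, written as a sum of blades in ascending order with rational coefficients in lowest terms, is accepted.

Key observation: q(v) = q(w) = 1211/100 (sandwiches preserve the norm), so R = v + w = 293/23*e1 + 293/115*e2 + 293/115*e3 works whenever it is invertible — the component of v along it is kept and (v - w)/2 reverses, sending v to w.
Answer: 293/23*e1 + 293/115*e2 + 293/115*e3


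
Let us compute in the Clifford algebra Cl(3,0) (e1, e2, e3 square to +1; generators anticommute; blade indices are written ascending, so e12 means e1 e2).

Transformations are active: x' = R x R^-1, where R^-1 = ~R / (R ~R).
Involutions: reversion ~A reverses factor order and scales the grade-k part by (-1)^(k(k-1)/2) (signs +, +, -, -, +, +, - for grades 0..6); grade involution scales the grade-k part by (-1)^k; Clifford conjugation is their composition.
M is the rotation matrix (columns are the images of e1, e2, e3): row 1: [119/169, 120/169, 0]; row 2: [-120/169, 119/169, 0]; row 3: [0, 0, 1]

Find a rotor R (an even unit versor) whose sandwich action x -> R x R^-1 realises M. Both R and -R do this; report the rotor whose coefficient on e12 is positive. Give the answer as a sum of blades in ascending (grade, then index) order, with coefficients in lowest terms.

Method: write R = a + b12*e12 + b13*e13 + b23*e23 with a^2 + b12^2 + b13^2 + b23^2 = 1 (so R^-1 = ~R). Expanding the columns R e_j ~R gives tr M = 4a^2 - 1 and, from the antisymmetric part, M21 - M12 = -4a*b12, M13 - M31 = 4a*b13, M32 - M23 = -4a*b23.
Here tr M = 407/169, so a^2 = (1 + tr M)/4 = 144/169 and a = ±12/13. Taking a = 12/13: M21 - M12 = -240/169, M13 - M31 = 0, M32 - M23 = 0, giving b12 = 5/13, b13 = 0, b23 = 0, i.e. R = 12/13 + 5/13*e12.
Its e12 coefficient is already positive.
Answer: 12/13 + 5/13*e12. Why the constraint matters: R and -R act identically through the sandwich — M has trace 407/169 either way — so only the sign condition on e12 picks one of the two preimages.


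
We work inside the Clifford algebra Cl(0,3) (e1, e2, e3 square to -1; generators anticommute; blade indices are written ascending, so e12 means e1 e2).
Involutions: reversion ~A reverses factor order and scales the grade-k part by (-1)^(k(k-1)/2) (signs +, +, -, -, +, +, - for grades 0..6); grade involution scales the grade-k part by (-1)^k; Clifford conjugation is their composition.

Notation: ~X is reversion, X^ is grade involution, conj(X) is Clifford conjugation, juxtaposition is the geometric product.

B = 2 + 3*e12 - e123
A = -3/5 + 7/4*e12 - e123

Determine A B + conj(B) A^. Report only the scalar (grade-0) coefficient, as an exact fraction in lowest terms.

first term: -109/20 + 19/4*e3 + 17/10*e12 - 7/5*e123
second term: 61/20 + 19/4*e3 + 53/10*e12 + 13/5*e123
Answer: -12/5


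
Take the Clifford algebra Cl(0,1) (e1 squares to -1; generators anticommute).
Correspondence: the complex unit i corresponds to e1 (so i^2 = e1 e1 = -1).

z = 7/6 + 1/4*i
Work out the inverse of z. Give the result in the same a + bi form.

In blades: z = 7/6 + 1/4*e1.
With qbar = 7/6 - 1/4*e1 (scalar fixed, mapped units negated), z qbar = 205/144 (the sum of squared coefficients), so z^-1 = qbar / (205/144) = 168/205 - 36/205*e1; translating back:
Answer: 168/205 - 36/205*i


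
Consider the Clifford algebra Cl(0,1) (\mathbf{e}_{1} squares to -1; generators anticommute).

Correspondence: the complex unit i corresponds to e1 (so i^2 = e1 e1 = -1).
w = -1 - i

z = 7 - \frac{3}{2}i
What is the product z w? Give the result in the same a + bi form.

In blades: z = 7 - \frac{3}{2} e_{1}, w = -1 - e_{1}.
Distribute z over w term by term (generator squares from the signature, products reordered to ascending indices): (7)*w = -7 - 7 e_{1}; (-\frac{3}{2} e_{1})*w = -\frac{3}{2} + \frac{3}{2} e_{1}.
Sum: -\frac{17}{2} - \frac{11}{2} e_{1}; translating back through the correspondence:
Answer: -\frac{17}{2} - \frac{11}{2}i


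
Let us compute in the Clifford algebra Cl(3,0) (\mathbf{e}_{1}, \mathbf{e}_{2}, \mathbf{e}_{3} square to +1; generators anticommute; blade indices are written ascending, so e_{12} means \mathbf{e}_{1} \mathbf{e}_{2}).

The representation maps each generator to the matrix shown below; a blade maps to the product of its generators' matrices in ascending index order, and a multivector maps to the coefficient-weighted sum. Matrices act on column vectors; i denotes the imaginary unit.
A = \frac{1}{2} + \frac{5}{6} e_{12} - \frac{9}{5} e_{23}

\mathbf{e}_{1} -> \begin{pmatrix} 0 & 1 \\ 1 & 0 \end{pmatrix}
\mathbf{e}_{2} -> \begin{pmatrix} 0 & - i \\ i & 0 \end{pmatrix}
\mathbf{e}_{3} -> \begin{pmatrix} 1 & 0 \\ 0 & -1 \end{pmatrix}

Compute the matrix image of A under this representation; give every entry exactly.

Bivector images (products of the table entries): rho(e_{12}) = rho(\mathbf{e}_{1})rho(\mathbf{e}_{2}) = \begin{pmatrix} i & 0 \\ 0 & - i \end{pmatrix}; rho(e_{23}) = rho(\mathbf{e}_{2})rho(\mathbf{e}_{3}) = \begin{pmatrix} 0 & i \\ i & 0 \end{pmatrix}.
M = (\frac{1}{2})*1 + (\frac{5}{6})*rho(e_{12}) + (-\frac{9}{5})*rho(e_{23}), summed entrywise (1 is the identity matrix):
Answer: \begin{pmatrix} \frac{1}{2} + \frac{5 i}{6} & - \frac{9 i}{5} \\ - \frac{9 i}{5} & \frac{1}{2} - \frac{5 i}{6} \end{pmatrix}


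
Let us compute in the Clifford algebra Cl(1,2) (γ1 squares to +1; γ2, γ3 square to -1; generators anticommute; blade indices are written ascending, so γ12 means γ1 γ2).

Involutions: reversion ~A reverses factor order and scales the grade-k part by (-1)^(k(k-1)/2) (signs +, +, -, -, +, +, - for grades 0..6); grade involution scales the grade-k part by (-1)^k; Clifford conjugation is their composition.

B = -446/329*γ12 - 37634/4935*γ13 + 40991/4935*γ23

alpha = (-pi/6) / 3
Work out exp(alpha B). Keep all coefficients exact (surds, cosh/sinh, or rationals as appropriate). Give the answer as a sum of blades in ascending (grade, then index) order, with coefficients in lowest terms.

B^2 term by term: the squares give (-446/329)^2*(γ12)^2 + (-37634/4935)^2*(γ13)^2 + (40991/4935)^2*(γ23)^2 = 198916/108241*(+1) + 1416317956/24354225*(+1) + 1680262081/24354225*(-1) = -9 (each basis 2-blade squares to minus the product of its generators' squares); cross terms between blades sharing an index anticommute and cancel. So B^2 = -9.
B^2 = -9 — B^2 < 0, so the exponential closes trigonometrically: l = 3, alpha*l = -pi/6, so exp(alpha B) = cos(-pi/6) + (sin(-pi/6)/3)*B = sqrt(3)/2 + (-1/6)*B.
Answer: sqrt(3)/2 + 223/987*γ12 + 18817/14805*γ13 - 40991/29610*γ23


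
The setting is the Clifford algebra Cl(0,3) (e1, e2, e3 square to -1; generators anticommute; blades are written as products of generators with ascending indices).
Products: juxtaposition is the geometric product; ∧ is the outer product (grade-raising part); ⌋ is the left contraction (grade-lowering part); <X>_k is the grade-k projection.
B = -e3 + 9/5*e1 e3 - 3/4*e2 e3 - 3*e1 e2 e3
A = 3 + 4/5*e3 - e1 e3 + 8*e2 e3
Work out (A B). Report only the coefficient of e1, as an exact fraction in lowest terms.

step 1: 43/5 + 611/25*e1 + 52/5*e2 - 3*e3 - 45/4*e1 e2 + 27/5*e1 e3 - 9/4*e2 e3 - 9*e1 e2 e3
Answer: 611/25


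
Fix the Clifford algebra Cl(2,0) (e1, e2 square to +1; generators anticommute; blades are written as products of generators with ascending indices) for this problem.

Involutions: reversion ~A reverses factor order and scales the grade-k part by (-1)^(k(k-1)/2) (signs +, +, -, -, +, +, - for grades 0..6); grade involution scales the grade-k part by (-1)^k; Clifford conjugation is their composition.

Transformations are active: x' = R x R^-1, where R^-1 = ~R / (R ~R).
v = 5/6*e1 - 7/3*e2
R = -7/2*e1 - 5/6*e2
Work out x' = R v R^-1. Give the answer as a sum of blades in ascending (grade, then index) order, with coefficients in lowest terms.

~R = -7/2*e1 - 5/6*e2, and R ~R = 233/18, so R^-1 = ~R / (233/18).
R v = -35/36 + 319/36*e1 e2
Answer: -215/699*e1 + 3437/1398*e2


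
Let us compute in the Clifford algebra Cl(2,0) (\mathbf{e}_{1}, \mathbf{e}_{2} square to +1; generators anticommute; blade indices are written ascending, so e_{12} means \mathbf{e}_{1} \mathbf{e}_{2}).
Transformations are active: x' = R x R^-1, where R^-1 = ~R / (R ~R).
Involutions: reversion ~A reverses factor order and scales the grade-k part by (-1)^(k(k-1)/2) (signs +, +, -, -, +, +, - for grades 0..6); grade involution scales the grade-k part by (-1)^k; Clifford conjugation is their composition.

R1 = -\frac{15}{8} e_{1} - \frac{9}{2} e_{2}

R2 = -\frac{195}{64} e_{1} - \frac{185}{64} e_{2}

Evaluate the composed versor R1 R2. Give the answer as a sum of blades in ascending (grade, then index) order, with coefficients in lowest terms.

Distribute over the terms of R1 (each basis-blade product reordered to ascending indices, repeated generators contracted through their squares):
(-\frac{15}{8} e_{1}) R2 = \frac{2925}{512} + \frac{2775}{512} e_{12}
(-\frac{9}{2} e_{2}) R2 = \frac{1665}{128} - \frac{1755}{128} e_{12}
Summing the partial products and collecting blades:
Answer: \frac{9585}{512} - \frac{4245}{512} e_{12}


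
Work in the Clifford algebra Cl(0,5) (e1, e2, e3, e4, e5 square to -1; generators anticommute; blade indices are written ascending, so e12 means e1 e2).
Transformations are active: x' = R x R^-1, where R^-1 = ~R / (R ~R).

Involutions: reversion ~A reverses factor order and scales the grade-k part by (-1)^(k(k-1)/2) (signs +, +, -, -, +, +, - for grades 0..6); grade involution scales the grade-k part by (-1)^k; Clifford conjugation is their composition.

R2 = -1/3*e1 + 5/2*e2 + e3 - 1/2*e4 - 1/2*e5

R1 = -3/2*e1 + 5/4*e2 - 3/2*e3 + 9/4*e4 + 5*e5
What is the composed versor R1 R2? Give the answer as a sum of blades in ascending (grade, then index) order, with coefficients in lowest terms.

Distribute over the terms of R1 (each basis-blade product reordered to ascending indices, repeated generators contracted through their squares):
(-3/2*e1) R2 = -1/2 - 15/4*e12 - 3/2*e13 + 3/4*e14 + 3/4*e15
(5/4*e2) R2 = -25/8 + 5/12*e12 + 5/4*e23 - 5/8*e24 - 5/8*e25
(-3/2*e3) R2 = 3/2 - 1/2*e13 + 15/4*e23 + 3/4*e34 + 3/4*e35
(9/4*e4) R2 = 9/8 + 3/4*e14 - 45/8*e24 - 9/4*e34 - 9/8*e45
(5*e5) R2 = 5/2 + 5/3*e15 - 25/2*e25 - 5*e35 + 5/2*e45
Summing the partial products and collecting blades:
Answer: 3/2 - 10/3*e12 - 2*e13 + 3/2*e14 + 29/12*e15 + 5*e23 - 25/4*e24 - 105/8*e25 - 3/2*e34 - 17/4*e35 + 11/8*e45


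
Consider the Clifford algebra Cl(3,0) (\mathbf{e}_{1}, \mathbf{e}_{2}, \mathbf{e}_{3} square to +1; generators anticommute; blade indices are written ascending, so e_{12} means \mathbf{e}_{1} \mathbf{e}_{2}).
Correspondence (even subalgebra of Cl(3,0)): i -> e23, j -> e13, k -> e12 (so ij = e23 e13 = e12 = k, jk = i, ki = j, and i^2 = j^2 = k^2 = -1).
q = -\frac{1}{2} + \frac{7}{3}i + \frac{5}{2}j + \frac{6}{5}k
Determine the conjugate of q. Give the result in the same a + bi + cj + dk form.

In blades: q = -\frac{1}{2} + \frac{6}{5} e_{12} + \frac{5}{2} e_{13} + \frac{7}{3} e_{23}.
Quaternion conjugation is reversion on the even subalgebra: the scalar is fixed and every grade-2 blade flips sign, giving -\frac{1}{2} - \frac{6}{5} e_{12} - \frac{5}{2} e_{13} - \frac{7}{3} e_{23}; translating back:
Answer: -\frac{1}{2} - \frac{7}{3}i - \frac{5}{2}j - \frac{6}{5}k


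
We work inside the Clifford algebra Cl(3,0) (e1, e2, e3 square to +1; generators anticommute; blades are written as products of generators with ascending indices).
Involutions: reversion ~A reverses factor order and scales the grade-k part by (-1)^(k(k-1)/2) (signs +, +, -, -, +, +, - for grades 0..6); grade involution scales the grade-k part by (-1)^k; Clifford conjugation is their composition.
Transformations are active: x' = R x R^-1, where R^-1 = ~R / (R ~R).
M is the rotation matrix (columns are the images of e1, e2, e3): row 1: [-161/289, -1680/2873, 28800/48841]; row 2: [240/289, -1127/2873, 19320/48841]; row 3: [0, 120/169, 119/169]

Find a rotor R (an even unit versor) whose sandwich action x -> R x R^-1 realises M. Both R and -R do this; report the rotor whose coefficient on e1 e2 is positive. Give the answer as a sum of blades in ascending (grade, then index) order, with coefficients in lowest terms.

Method: write R = a + b12*e1 e2 + b13*e1 e3 + b23*e2 e3 with a^2 + b12^2 + b13^2 + b23^2 = 1 (so R^-1 = ~R). Expanding the columns R e_j ~R gives tr M = 4a^2 - 1 and, from the antisymmetric part, M21 - M12 = -4a*b12, M13 - M31 = 4a*b13, M32 - M23 = -4a*b23.
Here tr M = -11977/48841, so a^2 = (1 + tr M)/4 = 9216/48841 and a = ±96/221. Taking a = 96/221: M21 - M12 = 69120/48841, M13 - M31 = 28800/48841, M32 - M23 = 15360/48841, giving b12 = -180/221, b13 = 75/221, b23 = -40/221, i.e. R = 96/221 - 180/221*e1 e2 + 75/221*e1 e3 - 40/221*e2 e3.
Its e1 e2 coefficient is negative, so report the other preimage -R.
Answer: -96/221 + 180/221*e1 e2 - 75/221*e1 e3 + 40/221*e2 e3. Key observation: the double cover Spin(3) -> SO(3) sends R and -R to the same matrix (trace -11977/48841 here), so the stated sign of the e1 e2 coefficient is what selects one sheet.


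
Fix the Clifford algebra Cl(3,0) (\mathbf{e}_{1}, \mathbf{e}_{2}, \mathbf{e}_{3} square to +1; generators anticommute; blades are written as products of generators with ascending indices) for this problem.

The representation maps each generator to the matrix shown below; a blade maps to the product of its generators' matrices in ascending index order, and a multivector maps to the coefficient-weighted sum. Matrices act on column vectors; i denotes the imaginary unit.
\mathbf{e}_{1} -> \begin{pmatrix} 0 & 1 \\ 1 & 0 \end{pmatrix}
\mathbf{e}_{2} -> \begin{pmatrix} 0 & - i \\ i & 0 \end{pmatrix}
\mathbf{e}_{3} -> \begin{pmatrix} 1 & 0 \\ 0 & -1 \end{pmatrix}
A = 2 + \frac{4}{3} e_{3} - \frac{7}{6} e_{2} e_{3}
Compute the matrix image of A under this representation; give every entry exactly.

Bivector images (products of the table entries): rho(e_{2} e_{3}) = rho(\mathbf{e}_{2})rho(\mathbf{e}_{3}) = \begin{pmatrix} 0 & i \\ i & 0 \end{pmatrix}.
M = (2)*1 + (\frac{4}{3})*rho(e_{3}) + (-\frac{7}{6})*rho(e_{2} e_{3}), summed entrywise (1 is the identity matrix):
Answer: \begin{pmatrix} \frac{10}{3} & - \frac{7 i}{6} \\ - \frac{7 i}{6} & \frac{2}{3} \end{pmatrix}


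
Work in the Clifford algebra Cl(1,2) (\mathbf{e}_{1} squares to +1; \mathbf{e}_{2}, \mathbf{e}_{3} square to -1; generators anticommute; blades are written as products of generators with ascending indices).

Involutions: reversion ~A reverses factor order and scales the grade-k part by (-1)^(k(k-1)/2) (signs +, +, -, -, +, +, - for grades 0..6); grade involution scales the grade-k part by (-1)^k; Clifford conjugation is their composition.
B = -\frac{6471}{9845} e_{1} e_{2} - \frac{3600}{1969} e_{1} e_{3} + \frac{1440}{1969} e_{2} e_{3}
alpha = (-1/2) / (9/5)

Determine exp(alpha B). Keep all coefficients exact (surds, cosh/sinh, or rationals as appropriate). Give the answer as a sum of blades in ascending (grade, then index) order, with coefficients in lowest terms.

B^2 term by term: the squares give (-\frac{6471}{9845})^2*(e_{1} e_{2})^2 + (-\frac{3600}{1969})^2*(e_{1} e_{3})^2 + (\frac{1440}{1969})^2*(e_{2} e_{3})^2 = \frac{41873841}{96924025}*(+1) + \frac{12960000}{3876961}*(+1) + \frac{2073600}{3876961}*(-1) = \frac{81}{25} (each basis 2-blade squares to minus the product of its generators' squares); cross terms between blades sharing an index anticommute and cancel. So B^2 = \frac{81}{25}.
B^2 = \frac{81}{25} — B^2 > 0, so the exponential closes hyperbolically: l = \frac{9}{5}, alpha*l = - \frac{1}{2}, so exp(alpha B) = cosh(- \frac{1}{2}) + (sinh(- \frac{1}{2})/(\frac{9}{5}))*B = \cosh{\left(\frac{1}{2} \right)} + (- \frac{5 \sinh{\left(\frac{1}{2} \right)}}{9})*B.
Answer: \cosh{\left(\frac{1}{2} \right)} + \frac{719 \sinh{\left(\frac{1}{2} \right)}}{1969} e_{1} e_{2} + \frac{2000 \sinh{\left(\frac{1}{2} \right)}}{1969} e_{1} e_{3} - \frac{800 \sinh{\left(\frac{1}{2} \right)}}{1969} e_{2} e_{3}


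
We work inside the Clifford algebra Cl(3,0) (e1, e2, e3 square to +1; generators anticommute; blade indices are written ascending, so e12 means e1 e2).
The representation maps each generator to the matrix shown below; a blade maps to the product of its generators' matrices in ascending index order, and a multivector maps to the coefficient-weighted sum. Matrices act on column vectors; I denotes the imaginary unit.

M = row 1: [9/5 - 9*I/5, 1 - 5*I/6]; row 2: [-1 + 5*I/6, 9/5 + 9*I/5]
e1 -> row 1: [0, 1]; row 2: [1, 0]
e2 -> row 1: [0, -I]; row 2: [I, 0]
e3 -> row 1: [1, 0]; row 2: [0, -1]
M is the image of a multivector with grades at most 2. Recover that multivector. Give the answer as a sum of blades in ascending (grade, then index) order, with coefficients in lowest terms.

Method: 1, rho(e1), rho(e2), rho(e3) form a trace-orthogonal basis of the 2x2 complex matrices (tr(X Y) = 2 if X = Y, else 0), so M = m0*1 + m1*rho(e1) + m2*rho(e2) + m3*rho(e3) with m0 = tr(M)/2 = 9/5, m1 = tr(M rho(e1))/2 = 0, m2 = tr(M rho(e2))/2 = 5/6 + I, m3 = tr(M rho(e3))/2 = -9*I/5.
Multiplying table entries, the bivector images are rho(e12) = I*rho(e3), rho(e13) = -I*rho(e2), rho(e23) = I*rho(e1); with real blade coefficients the real parts of m0..m3 are the coefficients of 1, e1, e2, e3 and the imaginary parts give the bivectors (e23: Im m1, e13: -Im m2, e12: Im m3).
Answer: 9/5 + 5/6*e2 - 9/5*e12 - e13


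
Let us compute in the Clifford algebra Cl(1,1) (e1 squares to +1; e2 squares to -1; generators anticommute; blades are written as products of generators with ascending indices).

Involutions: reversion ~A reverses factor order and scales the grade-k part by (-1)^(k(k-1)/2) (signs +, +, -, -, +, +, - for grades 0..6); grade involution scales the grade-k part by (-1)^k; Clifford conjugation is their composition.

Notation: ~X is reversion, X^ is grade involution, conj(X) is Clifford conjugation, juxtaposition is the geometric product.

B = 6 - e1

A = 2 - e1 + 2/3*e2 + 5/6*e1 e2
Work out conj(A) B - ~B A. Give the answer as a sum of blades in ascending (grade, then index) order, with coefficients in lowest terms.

first term: 11 + 4*e1 - 29/6*e2 - 17/3*e1 e2
second term: 13 - 8*e1 + 19/6*e2 + 13/3*e1 e2
Answer: -2 + 12*e1 - 8*e2 - 10*e1 e2


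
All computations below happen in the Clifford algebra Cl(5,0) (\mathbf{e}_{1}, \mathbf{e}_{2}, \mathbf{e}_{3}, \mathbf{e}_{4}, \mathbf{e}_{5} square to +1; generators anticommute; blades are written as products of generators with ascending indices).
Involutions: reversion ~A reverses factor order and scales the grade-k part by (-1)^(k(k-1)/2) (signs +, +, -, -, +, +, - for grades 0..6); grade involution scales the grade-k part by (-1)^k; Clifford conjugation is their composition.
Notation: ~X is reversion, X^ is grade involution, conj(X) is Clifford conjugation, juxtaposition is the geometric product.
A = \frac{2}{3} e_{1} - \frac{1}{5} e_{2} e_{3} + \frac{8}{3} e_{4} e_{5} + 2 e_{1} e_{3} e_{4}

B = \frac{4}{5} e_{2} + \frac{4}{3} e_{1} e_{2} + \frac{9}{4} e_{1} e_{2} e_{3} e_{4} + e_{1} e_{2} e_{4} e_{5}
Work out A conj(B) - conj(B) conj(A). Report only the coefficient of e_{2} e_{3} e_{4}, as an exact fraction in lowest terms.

first term: -\frac{97}{18} e_{2} - \frac{4}{25} e_{3} - \frac{16}{5} e_{1} e_{2} - \frac{4}{15} e_{1} e_{3} + \frac{9}{20} e_{1} e_{4} - \frac{7}{6} e_{2} e_{3} e_{4} + 2 e_{2} e_{3} e_{5} - \frac{22}{15} e_{2} e_{4} e_{5} - \frac{8}{5} e_{1} e_{2} e_{3} e_{4} - 6 e_{1} e_{2} e_{3} e_{5} - \frac{32}{9} e_{1} e_{2} e_{4} e_{5} + \frac{1}{5} e_{1} e_{3} e_{4} e_{5}
second term: \frac{65}{18} e_{2} - \frac{4}{25} e_{3} + \frac{32}{15} e_{1} e_{2} - \frac{4}{15} e_{1} e_{3} - \frac{9}{20} e_{1} e_{4} + \frac{25}{6} e_{2} e_{3} e_{4} + 2 e_{2} e_{3} e_{5} + \frac{14}{5} e_{2} e_{4} e_{5} + \frac{8}{5} e_{1} e_{2} e_{3} e_{4} - 6 e_{1} e_{2} e_{3} e_{5} + \frac{32}{9} e_{1} e_{2} e_{4} e_{5} + \frac{1}{5} e_{1} e_{3} e_{4} e_{5}
Answer: -\frac{16}{3}


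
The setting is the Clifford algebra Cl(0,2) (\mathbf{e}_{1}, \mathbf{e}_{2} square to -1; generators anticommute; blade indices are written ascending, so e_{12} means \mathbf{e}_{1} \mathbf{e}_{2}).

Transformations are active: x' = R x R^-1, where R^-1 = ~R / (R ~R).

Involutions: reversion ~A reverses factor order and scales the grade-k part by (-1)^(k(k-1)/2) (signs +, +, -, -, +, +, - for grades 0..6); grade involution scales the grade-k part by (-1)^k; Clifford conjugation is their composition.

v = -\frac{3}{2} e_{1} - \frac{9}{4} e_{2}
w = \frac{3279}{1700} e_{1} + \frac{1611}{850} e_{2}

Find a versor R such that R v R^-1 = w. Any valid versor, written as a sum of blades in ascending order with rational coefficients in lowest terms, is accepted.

Take R = v + w = \frac{729}{1700} e_{1} - \frac{603}{1700} e_{2}. Because q(v) = q(w) = -\frac{117}{16}, conjugation by R sends v exactly to w.
Answer: \frac{729}{1700} e_{1} - \frac{603}{1700} e_{2}


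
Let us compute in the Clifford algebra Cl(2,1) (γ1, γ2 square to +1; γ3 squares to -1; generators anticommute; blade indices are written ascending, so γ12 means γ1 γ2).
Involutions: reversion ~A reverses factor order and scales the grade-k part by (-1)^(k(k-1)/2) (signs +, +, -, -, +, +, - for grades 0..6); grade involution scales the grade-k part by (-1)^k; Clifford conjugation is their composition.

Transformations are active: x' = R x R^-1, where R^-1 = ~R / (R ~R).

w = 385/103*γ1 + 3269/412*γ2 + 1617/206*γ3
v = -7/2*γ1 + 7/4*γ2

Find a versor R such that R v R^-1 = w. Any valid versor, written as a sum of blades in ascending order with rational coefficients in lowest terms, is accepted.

Equal squares first: v^2 = w^2 = 245/16. Then v + w = 49/206*γ1 + 1995/206*γ2 + 1617/206*γ3 is a versor taking v to w, provided it is invertible.
Answer: 49/206*γ1 + 1995/206*γ2 + 1617/206*γ3


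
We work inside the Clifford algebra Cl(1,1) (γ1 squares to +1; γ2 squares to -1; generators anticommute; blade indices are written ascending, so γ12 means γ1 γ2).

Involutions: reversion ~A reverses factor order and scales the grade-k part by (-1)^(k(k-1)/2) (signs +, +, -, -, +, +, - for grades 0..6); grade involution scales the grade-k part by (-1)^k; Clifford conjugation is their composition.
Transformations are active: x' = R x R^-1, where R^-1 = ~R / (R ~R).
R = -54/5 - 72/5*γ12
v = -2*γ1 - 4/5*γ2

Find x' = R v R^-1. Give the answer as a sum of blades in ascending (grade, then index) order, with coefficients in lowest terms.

~R = -54/5 + 72/5*γ12, and R ~R = -2268/25, so R^-1 = ~R / (-2268/25).
R v = 252/25*γ1 - 504/25*γ2
Answer: 22/5*γ1 - 4*γ2


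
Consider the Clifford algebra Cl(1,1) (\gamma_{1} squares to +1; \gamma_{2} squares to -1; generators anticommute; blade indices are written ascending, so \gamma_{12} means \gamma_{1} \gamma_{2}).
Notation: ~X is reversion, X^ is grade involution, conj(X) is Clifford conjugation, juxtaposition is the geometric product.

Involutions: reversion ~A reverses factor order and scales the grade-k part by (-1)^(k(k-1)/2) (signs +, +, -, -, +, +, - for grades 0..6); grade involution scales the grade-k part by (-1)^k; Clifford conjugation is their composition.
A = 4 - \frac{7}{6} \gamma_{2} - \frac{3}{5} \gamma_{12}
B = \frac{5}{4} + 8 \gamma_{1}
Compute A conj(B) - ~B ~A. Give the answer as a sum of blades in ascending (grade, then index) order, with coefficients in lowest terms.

first term: 5 - 32 \gamma_{1} - \frac{751}{120} \gamma_{2} - \frac{121}{12} \gamma_{12}
second term: 5 + 32 \gamma_{1} + \frac{401}{120} \gamma_{2} - \frac{103}{12} \gamma_{12}
Answer: -64 \gamma_{1} - \frac{48}{5} \gamma_{2} - \frac{3}{2} \gamma_{12}


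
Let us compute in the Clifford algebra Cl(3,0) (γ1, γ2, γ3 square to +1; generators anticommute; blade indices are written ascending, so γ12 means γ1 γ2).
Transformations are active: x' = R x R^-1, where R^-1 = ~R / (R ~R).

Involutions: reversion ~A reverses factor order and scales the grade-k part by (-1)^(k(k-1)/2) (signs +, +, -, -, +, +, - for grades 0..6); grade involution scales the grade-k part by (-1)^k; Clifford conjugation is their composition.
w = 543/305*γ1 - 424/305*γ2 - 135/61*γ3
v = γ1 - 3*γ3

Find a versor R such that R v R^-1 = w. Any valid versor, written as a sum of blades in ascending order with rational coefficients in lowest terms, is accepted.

Sketch: the shared square 10 makes R = v + w = 848/305*γ1 - 424/305*γ2 - 318/61*γ3 the natural versor; its sandwich fixes that direction, negates (v - w)/2, and sends v to w.
Answer: 848/305*γ1 - 424/305*γ2 - 318/61*γ3


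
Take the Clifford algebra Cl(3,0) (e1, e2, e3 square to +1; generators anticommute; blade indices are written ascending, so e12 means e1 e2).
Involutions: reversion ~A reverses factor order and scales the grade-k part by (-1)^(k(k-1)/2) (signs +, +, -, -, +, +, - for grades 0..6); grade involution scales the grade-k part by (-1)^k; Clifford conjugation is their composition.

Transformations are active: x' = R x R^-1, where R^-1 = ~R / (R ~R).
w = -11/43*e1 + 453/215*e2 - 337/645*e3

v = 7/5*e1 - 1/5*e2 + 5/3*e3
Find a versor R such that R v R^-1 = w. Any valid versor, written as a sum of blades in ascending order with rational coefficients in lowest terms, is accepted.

Equal squares first: v^2 = w^2 = 43/9. Then v + w = 246/215*e1 + 82/43*e2 + 246/215*e3 is a versor taking v to w, provided it is invertible.
Answer: 246/215*e1 + 82/43*e2 + 246/215*e3


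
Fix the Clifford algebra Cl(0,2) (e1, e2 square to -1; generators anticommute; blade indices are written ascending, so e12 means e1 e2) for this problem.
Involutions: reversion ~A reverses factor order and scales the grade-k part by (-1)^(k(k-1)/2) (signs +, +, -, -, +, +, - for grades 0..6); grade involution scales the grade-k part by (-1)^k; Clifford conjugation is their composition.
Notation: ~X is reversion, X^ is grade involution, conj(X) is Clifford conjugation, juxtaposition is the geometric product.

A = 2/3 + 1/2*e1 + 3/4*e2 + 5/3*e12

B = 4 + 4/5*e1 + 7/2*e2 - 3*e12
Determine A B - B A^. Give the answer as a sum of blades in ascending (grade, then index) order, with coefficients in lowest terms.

first term: 557/120 - 111/20*e1 + 49/6*e2 + 349/60*e12
second term: 1283/120 + 127/60*e1 - 1/2*e2 + 349/60*e12
Answer: -121/20 - 23/3*e1 + 26/3*e2


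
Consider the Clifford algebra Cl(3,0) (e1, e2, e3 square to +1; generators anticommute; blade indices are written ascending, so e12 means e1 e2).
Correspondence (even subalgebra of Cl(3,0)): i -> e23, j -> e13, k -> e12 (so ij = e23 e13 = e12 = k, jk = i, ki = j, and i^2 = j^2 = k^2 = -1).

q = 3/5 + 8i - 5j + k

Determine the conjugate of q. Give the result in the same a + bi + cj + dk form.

In blades: q = 3/5 + e12 - 5*e13 + 8*e23.
Quaternion conjugation is reversion on the even subalgebra: the scalar is fixed and every grade-2 blade flips sign, giving 3/5 - e12 + 5*e13 - 8*e23; translating back:
Answer: 3/5 - 8i + 5j - k


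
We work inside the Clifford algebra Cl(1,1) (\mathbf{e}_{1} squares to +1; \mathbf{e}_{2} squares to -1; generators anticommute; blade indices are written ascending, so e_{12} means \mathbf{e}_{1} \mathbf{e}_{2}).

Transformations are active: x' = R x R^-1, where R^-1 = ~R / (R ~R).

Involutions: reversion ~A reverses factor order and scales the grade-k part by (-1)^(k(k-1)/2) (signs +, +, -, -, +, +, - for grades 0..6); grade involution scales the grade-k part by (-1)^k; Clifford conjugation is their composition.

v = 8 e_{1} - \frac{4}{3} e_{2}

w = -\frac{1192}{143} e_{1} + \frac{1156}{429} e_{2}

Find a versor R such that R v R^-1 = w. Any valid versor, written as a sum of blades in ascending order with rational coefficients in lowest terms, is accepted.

Reasoning: v^2 = w^2 = \frac{560}{9} since conjugation preserves the quadratic form; R = v + w = -\frac{48}{143} e_{1} + \frac{584}{429} e_{2} is then valid when invertible, keeping its own part and reversing (v - w)/2.
Answer: -\frac{48}{143} e_{1} + \frac{584}{429} e_{2}


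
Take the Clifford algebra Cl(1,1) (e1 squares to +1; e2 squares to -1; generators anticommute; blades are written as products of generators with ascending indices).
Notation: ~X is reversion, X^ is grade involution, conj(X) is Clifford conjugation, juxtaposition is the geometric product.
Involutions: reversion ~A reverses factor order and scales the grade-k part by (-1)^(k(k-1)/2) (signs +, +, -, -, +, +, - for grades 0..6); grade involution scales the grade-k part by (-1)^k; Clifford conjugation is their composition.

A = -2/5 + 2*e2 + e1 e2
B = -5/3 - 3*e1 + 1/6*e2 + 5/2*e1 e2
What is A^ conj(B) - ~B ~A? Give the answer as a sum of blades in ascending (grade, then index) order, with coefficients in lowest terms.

first term: -13/6 + 119/30*e1 + 2/5*e2 + 16/3*e1 e2
second term: 17/6 + 181/30*e1 - 2/5*e2 - 10/3*e1 e2
Answer: -5 - 31/15*e1 + 4/5*e2 + 26/3*e1 e2


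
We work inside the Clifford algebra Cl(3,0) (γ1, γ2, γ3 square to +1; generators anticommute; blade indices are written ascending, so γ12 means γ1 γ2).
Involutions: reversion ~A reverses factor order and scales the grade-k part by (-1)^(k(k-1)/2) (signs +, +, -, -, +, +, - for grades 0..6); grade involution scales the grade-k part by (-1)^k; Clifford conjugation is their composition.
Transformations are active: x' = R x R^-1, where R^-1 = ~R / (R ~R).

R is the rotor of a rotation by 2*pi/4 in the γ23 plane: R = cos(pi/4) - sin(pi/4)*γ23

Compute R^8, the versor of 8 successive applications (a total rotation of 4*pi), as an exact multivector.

Because a rotor carries half the rotation angle, composing 8 copies of this γ23-plane rotor multiplies the phase: 8*(pi/4) = 2*pi, hence R^8 = cos(2*pi) - sin(2*pi)*γ23.
cos(2*pi) = 1 and sin(2*pi) = 0, so R^8 = 1. The total rotation 4*pi is 2 full turns, so every vector returns to itself, yet the rotor is +1, back on the identity sheet (an even number of 2*pi turns).
Answer: 1


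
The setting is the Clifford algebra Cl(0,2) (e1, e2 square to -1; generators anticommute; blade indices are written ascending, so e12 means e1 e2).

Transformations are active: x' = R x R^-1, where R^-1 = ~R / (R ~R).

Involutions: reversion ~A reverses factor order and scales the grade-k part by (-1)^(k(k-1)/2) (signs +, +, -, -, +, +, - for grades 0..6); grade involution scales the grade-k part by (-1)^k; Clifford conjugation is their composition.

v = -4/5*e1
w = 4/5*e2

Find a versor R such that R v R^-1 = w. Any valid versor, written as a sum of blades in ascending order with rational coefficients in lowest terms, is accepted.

Why this works: both vectors square to -16/25, so q(v) = q(w) and R = v + w = -4/5*e1 + 4/5*e2 carries v to w — its own direction survives, the complement (v - w)/2 flips.
Answer: -4/5*e1 + 4/5*e2


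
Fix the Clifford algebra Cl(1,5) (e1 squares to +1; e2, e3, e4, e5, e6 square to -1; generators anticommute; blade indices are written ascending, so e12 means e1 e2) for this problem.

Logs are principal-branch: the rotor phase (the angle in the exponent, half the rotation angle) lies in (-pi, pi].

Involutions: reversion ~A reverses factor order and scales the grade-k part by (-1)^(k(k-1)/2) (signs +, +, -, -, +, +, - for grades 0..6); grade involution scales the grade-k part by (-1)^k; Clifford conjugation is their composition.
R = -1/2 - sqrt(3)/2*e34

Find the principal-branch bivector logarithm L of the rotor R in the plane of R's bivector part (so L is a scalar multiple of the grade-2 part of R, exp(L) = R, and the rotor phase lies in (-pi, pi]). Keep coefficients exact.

The scalar part of R is -1/2, which pins the rotor phase on the principal branch; dividing the bivector part by the sine of that phase recovers the unit plane, and L is the phase times that plane.
Concretely: cos(phase) = -1/2 gives phase = ±2*pi/3, and since phase/sin(phase) is even the sign is immaterial: L = (phase/sin(phase)) * <R>_2 = (4*sqrt(3)*pi/9) * <R>_2.
Answer: -2*pi/3*e34


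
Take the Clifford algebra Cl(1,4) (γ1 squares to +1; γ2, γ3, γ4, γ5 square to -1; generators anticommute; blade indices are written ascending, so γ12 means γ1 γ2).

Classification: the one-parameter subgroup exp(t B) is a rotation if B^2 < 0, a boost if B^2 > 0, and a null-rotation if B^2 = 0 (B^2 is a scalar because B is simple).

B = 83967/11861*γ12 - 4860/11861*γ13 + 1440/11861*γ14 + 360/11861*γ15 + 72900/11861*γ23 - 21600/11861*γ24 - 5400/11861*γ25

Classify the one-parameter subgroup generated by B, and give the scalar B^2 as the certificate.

B^2 term by term: the squares give (83967/11861)^2*(γ12)^2 + (-4860/11861)^2*(γ13)^2 + (1440/11861)^2*(γ14)^2 + (360/11861)^2*(γ15)^2 + (72900/11861)^2*(γ23)^2 + (-21600/11861)^2*(γ24)^2 + (-5400/11861)^2*(γ25)^2 = 7050457089/140683321*(+1) + 23619600/140683321*(+1) + 2073600/140683321*(+1) + 129600/140683321*(+1) + 5314410000/140683321*(-1) + 466560000/140683321*(-1) + 29160000/140683321*(-1) = 9 (each basis 2-blade squares to minus the product of its generators' squares); cross terms between blades sharing an index anticommute and cancel; the commuting (index-disjoint) pairs give grade-4 terms 2*c*c'*(blade product), which cancel blade by blade — γ1234: -209952000/140683321 + 209952000/140683321 = 0; γ1235: -52488000/140683321 + 52488000/140683321 = 0; γ1245: 15552000/140683321 - 15552000/140683321 = 0 — confirming B is simple. So B^2 = 9.
Answer: boost, certificate B^2 = 9. The scalar 9 is the complete invariant here: its sign names the subgroup type.


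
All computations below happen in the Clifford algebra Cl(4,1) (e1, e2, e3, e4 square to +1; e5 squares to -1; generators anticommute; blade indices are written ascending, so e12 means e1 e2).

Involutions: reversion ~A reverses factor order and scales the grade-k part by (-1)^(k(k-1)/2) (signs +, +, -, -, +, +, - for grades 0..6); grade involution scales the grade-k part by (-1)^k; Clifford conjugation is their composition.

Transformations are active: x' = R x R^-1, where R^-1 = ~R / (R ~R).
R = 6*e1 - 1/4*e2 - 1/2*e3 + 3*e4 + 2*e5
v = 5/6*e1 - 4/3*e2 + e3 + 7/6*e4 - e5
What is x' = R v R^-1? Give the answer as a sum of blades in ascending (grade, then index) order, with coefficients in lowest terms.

~R = 6*e1 - 1/4*e2 - 1/2*e3 + 3*e4 + 2*e5, and R ~R = 661/16, so R^-1 = ~R / (661/16).
R v = 31/3 - 187/24*e12 + 77/12*e13 + 9/2*e14 - 23/3*e15 - 11/12*e23 + 89/24*e24 + 35/12*e25 - 43/12*e34 - 3/2*e35 - 16/3*e45
Answer: 8599/3966*e1 + 2396/1983*e2 - 2479/1983*e3 + 1325/3966*e4 + 3967/1983*e5
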